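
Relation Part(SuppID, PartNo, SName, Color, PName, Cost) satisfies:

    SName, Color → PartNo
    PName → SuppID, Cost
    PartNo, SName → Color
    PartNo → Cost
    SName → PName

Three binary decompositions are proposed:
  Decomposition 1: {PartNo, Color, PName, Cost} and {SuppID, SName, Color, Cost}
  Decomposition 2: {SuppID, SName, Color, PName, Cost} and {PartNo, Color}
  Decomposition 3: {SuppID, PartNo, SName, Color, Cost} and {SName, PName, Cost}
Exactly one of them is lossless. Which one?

Decomposition 1: common = {Color, Cost}, closure = {Color, Cost} → lossy.
Decomposition 2: common = {Color}, closure = {Color} → lossy.
Decomposition 3: common = {SName, Cost}, closure = {SuppID, SName, PName, Cost} → lossless.

Decomposition 3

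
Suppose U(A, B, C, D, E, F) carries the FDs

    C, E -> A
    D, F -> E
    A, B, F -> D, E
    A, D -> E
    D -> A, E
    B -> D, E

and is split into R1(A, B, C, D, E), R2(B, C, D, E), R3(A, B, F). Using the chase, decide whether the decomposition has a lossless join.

No

Chase test. Columns are A, B, C, D, E, F; row i has aⱼ where attribute j ∈ Ri, else bᵢⱼ.
Initial tableau (one row per fragment):
  row 1: a1 a2 a3 a4 a5 b16
  row 2: b21 a2 a3 a4 a5 b26
  row 3: a1 a2 b33 b34 b35 a6
Rows 1 and 2 agree on C, E; apply C, E→A and equate their A entries.
Rows 1 and 3 agree on B; apply B→D, E and equate their D, E entries.
No row becomes fully distinguished — the join is lossy.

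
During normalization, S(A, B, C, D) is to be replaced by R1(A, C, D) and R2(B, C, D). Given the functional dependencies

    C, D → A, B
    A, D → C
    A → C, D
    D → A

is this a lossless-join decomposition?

Common attributes: R1 ∩ R2 = {C, D}.
Closure of {C, D}: C, D → A, B applies, adding A, B. So (C, D)⁺ = {A, B, C, D}.
This closure contains every attribute of R1, so R1 ∩ R2 → R1. The join is lossless.

Yes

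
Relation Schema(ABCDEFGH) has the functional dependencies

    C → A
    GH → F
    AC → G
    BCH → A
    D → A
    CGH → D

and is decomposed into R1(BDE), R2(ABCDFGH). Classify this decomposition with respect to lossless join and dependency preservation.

Lossless test: (BD)⁺ = {ABD}, which is a superkey of neither fragment — lossy.
Dependency preservation: every FD's attributes lie within a single fragment, so each can be enforced locally — preserved.

lossy but dependency-preserving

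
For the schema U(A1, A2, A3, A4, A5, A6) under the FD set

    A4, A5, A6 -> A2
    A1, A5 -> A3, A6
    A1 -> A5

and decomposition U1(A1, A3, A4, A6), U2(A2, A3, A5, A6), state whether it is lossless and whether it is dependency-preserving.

Lossless test: (A3, A6)⁺ = {A3, A6}, which is a superkey of neither fragment — lossy.
Dependency preservation: the restricted closure of {A4, A5, A6} across the fragments never reaches {A2}, so A4, A5, A6 → A2 cannot be enforced without a join — not preserved.

lossy and not dependency-preserving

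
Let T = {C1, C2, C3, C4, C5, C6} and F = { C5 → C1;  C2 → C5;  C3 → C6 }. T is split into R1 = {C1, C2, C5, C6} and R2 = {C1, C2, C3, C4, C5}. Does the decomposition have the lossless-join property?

Common attributes: R1 ∩ R2 = {C1, C2, C5}.
No dependency enlarges {C1, C2, C5}, so (C1, C2, C5)⁺ = {C1, C2, C5}.
The closure contains neither all of R1 = {C1, C2, C5, C6} nor all of R2 = {C1, C2, C3, C4, C5}, so the common attributes are not a superkey of either fragment. The join is lossy.

No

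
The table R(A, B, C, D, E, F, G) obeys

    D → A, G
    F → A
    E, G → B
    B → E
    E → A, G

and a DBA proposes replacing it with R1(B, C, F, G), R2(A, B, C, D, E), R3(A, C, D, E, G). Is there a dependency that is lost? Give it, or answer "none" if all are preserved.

Check F → A: no single fragment contains all of {A, F}, and the restricted closure of {F} across the fragments never reaches {A}.
D → A, G is preserved.
E, G → B is preserved.
B → E is preserved.
E → A, G is preserved.

F → A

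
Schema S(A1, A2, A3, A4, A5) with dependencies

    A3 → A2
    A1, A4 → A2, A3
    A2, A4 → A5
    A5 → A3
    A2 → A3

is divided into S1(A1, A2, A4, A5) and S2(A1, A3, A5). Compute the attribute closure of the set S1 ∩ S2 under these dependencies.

A1, A2, A3, A5

S1 ∩ S2 = {A1, A5}.
A5 → A3 applies, adding A3
A3 → A2 applies, adding A2
Closure: {A1, A2, A3, A5}.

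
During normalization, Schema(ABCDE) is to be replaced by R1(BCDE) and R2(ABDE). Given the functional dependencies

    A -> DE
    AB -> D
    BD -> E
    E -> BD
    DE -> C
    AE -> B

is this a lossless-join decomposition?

Yes

Common attributes: R1 ∩ R2 = {BDE}.
Closure of {BDE}: DE → C applies, adding C. So (BDE)⁺ = {BCDE}.
This closure contains every attribute of R1, so R1 ∩ R2 → R1. The join is lossless.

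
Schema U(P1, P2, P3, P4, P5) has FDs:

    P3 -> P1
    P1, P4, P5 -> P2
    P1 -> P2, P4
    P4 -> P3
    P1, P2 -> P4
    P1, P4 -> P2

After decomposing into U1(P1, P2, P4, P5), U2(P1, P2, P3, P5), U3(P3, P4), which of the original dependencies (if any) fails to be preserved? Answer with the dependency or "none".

none

P3 → P1 lies within U2.
P1, P4, P5 → P2 lies within U1.
P1 → P2, P4 lies within U1.
P4 → P3 lies within U3.
P1, P2 → P4 lies within U1.
P1, P4 → P2 lies within U1.
Every dependency is enforceable on the fragments, so the decomposition is dependency-preserving.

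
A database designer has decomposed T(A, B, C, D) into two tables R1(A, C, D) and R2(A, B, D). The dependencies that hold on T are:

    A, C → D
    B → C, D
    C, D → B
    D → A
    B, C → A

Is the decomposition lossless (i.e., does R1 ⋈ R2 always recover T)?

No

Common attributes: R1 ∩ R2 = {A, D}.
No dependency enlarges {A, D}, so (A, D)⁺ = {A, D}.
The closure contains neither all of R1 = {A, C, D} nor all of R2 = {A, B, D}, so the common attributes are not a superkey of either fragment. The join is lossy.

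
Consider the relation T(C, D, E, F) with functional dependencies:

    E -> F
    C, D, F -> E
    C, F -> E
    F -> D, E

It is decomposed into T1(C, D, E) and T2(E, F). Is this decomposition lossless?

Common attributes: T1 ∩ T2 = {E}.
Closure of {E}: E → F applies, adding F; F → D, E applies, adding D. So (E)⁺ = {D, E, F}.
This closure contains every attribute of T2, so T1 ∩ T2 → T2. The join is lossless.

Yes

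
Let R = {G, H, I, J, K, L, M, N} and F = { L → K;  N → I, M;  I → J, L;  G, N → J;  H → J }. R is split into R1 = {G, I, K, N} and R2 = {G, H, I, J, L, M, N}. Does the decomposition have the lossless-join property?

Yes

Common attributes: R1 ∩ R2 = {G, I, N}.
Closure of {G, I, N}: N → I, M applies, adding M; I → J, L applies, adding J, L; L → K applies, adding K. So (G, I, N)⁺ = {G, I, J, K, L, M, N}.
This closure contains every attribute of R1, so R1 ∩ R2 → R1. The join is lossless.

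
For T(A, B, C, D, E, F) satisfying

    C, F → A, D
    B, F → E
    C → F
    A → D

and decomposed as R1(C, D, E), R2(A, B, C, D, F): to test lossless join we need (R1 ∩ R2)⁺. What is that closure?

R1 ∩ R2 = {C, D}.
C → F applies, adding F
C, F → A, D applies, adding A
Closure: {A, C, D, F}.

A, C, D, F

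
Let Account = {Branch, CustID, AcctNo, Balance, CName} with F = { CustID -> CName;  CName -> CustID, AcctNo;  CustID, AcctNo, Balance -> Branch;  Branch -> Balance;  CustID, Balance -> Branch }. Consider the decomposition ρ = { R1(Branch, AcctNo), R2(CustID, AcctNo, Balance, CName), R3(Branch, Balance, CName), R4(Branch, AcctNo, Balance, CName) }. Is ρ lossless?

Chase test. Columns are Branch, CustID, AcctNo, Balance, CName; row i has aⱼ where attribute j ∈ Ri, else bᵢⱼ.
Initial tableau (one row per fragment):
  row 1: a1 b12 a3 b14 b15
  row 2: b21 a2 a3 a4 a5
  row 3: a1 b32 b33 a4 a5
  row 4: a1 b42 a3 a4 a5
Rows 2 and 3 agree on CName; apply CName→CustID, AcctNo and equate their CustID, AcctNo entries.
Rows 2 and 4 agree on CName; apply CName→CustID, AcctNo and equate their CustID, AcctNo entries.
Rows 2 and 3 agree on CustID, AcctNo, Balance; apply CustID, AcctNo, Balance→Branch and equate their Branch entries.
Rows 1 and 2 agree on Branch; apply Branch→Balance and equate their Balance entries.
Row 2 is now all distinguished symbols — the join is lossless.

Yes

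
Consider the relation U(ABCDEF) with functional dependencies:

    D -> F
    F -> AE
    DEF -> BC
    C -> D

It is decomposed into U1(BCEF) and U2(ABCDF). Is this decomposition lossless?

Yes

Common attributes: U1 ∩ U2 = {BCF}.
Closure of {BCF}: F → AE applies, adding AE; C → D applies, adding D. So (BCF)⁺ = {ABCDEF}.
This closure contains every attribute of U1, so U1 ∩ U2 → U1. The join is lossless.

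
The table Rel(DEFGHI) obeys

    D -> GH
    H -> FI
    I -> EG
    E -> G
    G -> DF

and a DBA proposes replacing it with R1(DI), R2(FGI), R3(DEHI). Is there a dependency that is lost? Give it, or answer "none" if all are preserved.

D → GH: restricted closure across fragments reaches GH.
H → FI: restricted closure across fragments reaches FI.
I → EG: restricted closure across fragments reaches EG.
E → G: restricted closure across fragments reaches G.
G → DF: restricted closure across fragments reaches DF.
Every dependency is enforceable on the fragments, so the decomposition is dependency-preserving.

none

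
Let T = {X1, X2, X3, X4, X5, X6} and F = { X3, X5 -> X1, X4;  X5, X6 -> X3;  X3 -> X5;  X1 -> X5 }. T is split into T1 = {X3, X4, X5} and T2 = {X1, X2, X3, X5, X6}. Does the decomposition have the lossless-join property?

Yes

Common attributes: T1 ∩ T2 = {X3, X5}.
Closure of {X3, X5}: X3, X5 → X1, X4 applies, adding X1, X4. So (X3, X5)⁺ = {X1, X3, X4, X5}.
This closure contains every attribute of T1, so T1 ∩ T2 → T1. The join is lossless.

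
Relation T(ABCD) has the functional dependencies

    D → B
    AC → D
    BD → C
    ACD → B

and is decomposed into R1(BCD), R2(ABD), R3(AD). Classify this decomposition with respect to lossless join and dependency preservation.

lossless but not dependency-preserving

Lossless test (chase): Rows 1 and 3 agree on D; apply D→B and equate their B entries. Rows 1 and 2 agree on BD; apply BD→C and equate their C entries. Rows 1 and 3 agree on BD; apply BD→C and equate their C entries. Row 2 is now all distinguished symbols — the join is lossless.
Dependency preservation: the restricted closure of {AC} across the fragments never reaches {D}, so AC → D cannot be enforced without a join — not preserved.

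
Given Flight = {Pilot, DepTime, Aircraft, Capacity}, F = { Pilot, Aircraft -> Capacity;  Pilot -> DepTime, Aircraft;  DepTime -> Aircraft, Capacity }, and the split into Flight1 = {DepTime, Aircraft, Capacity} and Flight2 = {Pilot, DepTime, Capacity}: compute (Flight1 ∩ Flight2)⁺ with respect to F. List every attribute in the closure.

Flight1 ∩ Flight2 = {DepTime, Capacity}.
DepTime → Aircraft, Capacity applies, adding Aircraft
Closure: {DepTime, Aircraft, Capacity}.

DepTime, Aircraft, Capacity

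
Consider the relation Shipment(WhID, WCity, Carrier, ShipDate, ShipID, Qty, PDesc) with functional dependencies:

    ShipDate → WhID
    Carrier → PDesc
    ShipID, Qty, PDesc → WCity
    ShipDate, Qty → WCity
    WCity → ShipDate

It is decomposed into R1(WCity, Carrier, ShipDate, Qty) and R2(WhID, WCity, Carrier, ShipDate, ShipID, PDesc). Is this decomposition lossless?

Common attributes: R1 ∩ R2 = {WCity, Carrier, ShipDate}.
Closure of {WCity, Carrier, ShipDate}: ShipDate → WhID applies, adding WhID; Carrier → PDesc applies, adding PDesc. So (WCity, Carrier, ShipDate)⁺ = {WhID, WCity, Carrier, ShipDate, PDesc}.
The closure contains neither all of R1 = {WCity, Carrier, ShipDate, Qty} nor all of R2 = {WhID, WCity, Carrier, ShipDate, ShipID, PDesc}, so the common attributes are not a superkey of either fragment. The join is lossy.

No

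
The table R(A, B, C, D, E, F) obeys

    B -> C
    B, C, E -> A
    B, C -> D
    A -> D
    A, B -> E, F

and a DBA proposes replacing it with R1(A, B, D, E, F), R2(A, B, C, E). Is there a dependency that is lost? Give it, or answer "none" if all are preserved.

none

B → C lies within R2.
B, C, E → A lies within R2.
B, C → D: restricted closure across fragments reaches D.
A → D lies within R1.
A, B → E, F lies within R1.
Every dependency is enforceable on the fragments, so the decomposition is dependency-preserving.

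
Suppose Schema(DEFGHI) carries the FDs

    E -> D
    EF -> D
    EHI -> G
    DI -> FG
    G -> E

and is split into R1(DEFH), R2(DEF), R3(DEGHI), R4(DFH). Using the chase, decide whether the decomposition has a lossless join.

No

Chase test. Columns are DEFGHI; row i has aⱼ where attribute j ∈ Ri, else bᵢⱼ.
Initial tableau (one row per fragment):
  row 1: a1 a2 a3 b14 a5 b16
  row 2: a1 a2 a3 b24 b25 b26
  row 3: a1 a2 b33 a4 a5 a6
  row 4: a1 b42 a3 b44 a5 b46
No row becomes fully distinguished — the join is lossy.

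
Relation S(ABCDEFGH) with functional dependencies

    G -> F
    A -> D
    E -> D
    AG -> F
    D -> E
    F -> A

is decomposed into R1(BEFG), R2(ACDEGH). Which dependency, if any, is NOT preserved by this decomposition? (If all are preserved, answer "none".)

F -> A

Check F → A: no single fragment contains all of {AF}, and the restricted closure of {F} across the fragments never reaches {A}.
G → F is preserved.
A → D is preserved.
E → D is preserved.
AG → F is preserved.
D → E is preserved.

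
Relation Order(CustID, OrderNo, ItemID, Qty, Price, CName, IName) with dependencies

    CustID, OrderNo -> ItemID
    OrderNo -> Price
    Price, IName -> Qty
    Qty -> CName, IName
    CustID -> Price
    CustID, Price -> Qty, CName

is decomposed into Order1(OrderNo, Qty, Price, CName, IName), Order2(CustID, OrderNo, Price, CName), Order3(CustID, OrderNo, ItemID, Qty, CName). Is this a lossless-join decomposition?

Yes

Chase test. Columns are CustID, OrderNo, ItemID, Qty, Price, CName, IName; row i has aⱼ where attribute j ∈ Orderi, else bᵢⱼ.
Initial tableau (one row per fragment):
  row 1: b11 a2 b13 a4 a5 a6 a7
  row 2: a1 a2 b23 b24 a5 a6 b27
  row 3: a1 a2 a3 a4 b35 a6 b37
Rows 2 and 3 agree on CustID, OrderNo; apply CustID, OrderNo→ItemID and equate their ItemID entries.
Rows 1 and 3 agree on OrderNo; apply OrderNo→Price and equate their Price entries.
Rows 1 and 3 agree on Qty; apply Qty→CName, IName and equate their CName, IName entries.
Rows 2 and 3 agree on CustID, Price; apply CustID, Price→Qty, CName and equate their Qty, CName entries.
Rows 1 and 2 agree on Qty; apply Qty→CName, IName and equate their CName, IName entries.
Row 2 is now all distinguished symbols — the join is lossless.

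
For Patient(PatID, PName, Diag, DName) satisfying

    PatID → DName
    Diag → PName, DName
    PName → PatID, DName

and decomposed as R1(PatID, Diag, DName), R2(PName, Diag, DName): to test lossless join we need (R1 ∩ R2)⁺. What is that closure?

PatID, PName, Diag, DName

R1 ∩ R2 = {Diag, DName}.
Diag → PName, DName applies, adding PName
PName → PatID, DName applies, adding PatID
Closure: {PatID, PName, Diag, DName}.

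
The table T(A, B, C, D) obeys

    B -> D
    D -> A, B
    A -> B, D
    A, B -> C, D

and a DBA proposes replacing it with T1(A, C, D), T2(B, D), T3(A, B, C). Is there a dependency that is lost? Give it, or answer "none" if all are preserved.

B → D lies within T2.
D → A, B: restricted closure across fragments reaches A, B.
A → B, D: restricted closure across fragments reaches B, D.
A, B → C, D: restricted closure across fragments reaches C, D.
Every dependency is enforceable on the fragments, so the decomposition is dependency-preserving.

none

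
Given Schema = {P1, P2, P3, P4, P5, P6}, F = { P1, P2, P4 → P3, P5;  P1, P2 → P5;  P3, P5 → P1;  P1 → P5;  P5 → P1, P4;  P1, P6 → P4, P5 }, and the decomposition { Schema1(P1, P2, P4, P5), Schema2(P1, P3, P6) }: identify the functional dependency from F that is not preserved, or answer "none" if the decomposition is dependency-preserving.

Check P1, P2, P4 → P3, P5: no single fragment contains all of {P1, P2, P3, P4, P5}, and the restricted closure of {P1, P2, P4} across the fragments never reaches {P3, P5}.
P1, P2 → P5 is preserved.
P3, P5 → P1 is preserved.
P1 → P5 is preserved.
P5 → P1, P4 is preserved.
P1, P6 → P4, P5 is preserved.

P1, P2, P4 → P3, P5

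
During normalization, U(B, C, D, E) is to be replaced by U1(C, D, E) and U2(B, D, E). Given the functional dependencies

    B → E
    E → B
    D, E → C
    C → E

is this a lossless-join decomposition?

Yes

Common attributes: U1 ∩ U2 = {D, E}.
Closure of {D, E}: E → B applies, adding B; D, E → C applies, adding C. So (D, E)⁺ = {B, C, D, E}.
This closure contains every attribute of U1, so U1 ∩ U2 → U1. The join is lossless.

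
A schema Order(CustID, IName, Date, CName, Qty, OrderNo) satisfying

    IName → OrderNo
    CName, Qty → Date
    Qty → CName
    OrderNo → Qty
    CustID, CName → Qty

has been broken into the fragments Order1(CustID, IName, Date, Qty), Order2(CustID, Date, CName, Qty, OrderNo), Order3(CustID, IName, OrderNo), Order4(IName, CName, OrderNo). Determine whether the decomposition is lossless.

Chase test. Columns are CustID, IName, Date, CName, Qty, OrderNo; row i has aⱼ where attribute j ∈ Orderi, else bᵢⱼ.
Initial tableau (one row per fragment):
  row 1: a1 a2 a3 b14 a5 b16
  row 2: a1 b22 a3 a4 a5 a6
  row 3: a1 a2 b33 b34 b35 a6
  row 4: b41 a2 b43 a4 b45 a6
Rows 1 and 3 agree on IName; apply IName→OrderNo and equate their OrderNo entries.
Rows 1 and 2 agree on Qty; apply Qty→CName and equate their CName entries.
Rows 1 and 3 agree on OrderNo; apply OrderNo→Qty and equate their Qty entries.
Rows 1 and 4 agree on OrderNo; apply OrderNo→Qty and equate their Qty entries.
Rows 1 and 4 agree on CName, Qty; apply CName, Qty→Date and equate their Date entries.
Rows 1 and 3 agree on Qty; apply Qty→CName and equate their CName entries.
Rows 1 and 3 agree on CName, Qty; apply CName, Qty→Date and equate their Date entries.
Row 1 is now all distinguished symbols — the join is lossless.

Yes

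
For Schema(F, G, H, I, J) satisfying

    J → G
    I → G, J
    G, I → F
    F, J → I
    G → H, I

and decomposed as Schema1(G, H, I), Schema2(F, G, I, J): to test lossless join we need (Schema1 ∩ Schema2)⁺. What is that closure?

F, G, H, I, J

Schema1 ∩ Schema2 = {G, I}.
I → G, J applies, adding J
G, I → F applies, adding F
G → H, I applies, adding H
Closure: {F, G, H, I, J}.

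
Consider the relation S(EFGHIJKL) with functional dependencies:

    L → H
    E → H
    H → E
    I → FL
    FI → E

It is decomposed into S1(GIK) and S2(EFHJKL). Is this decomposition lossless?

No

Common attributes: S1 ∩ S2 = {K}.
No dependency enlarges {K}, so (K)⁺ = {K}.
The closure contains neither all of S1 = {GIK} nor all of S2 = {EFHJKL}, so the common attributes are not a superkey of either fragment. The join is lossy.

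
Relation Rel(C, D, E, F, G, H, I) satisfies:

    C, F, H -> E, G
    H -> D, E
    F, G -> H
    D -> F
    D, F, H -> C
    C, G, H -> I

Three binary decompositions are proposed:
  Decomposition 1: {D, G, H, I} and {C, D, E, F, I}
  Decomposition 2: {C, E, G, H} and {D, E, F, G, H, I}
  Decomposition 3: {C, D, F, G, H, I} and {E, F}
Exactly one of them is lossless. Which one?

Decomposition 2

Decomposition 1: common = {D, I}, closure = {D, F, I} → lossy.
Decomposition 2: common = {E, G, H}, closure = {C, D, E, F, G, H, I} → lossless.
Decomposition 3: common = {F}, closure = {F} → lossy.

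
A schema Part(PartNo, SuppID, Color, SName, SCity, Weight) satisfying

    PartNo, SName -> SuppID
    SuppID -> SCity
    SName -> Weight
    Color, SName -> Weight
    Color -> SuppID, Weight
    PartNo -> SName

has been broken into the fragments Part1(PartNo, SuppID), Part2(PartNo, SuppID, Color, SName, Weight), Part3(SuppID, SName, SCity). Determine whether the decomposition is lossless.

Yes

Chase test. Columns are PartNo, SuppID, Color, SName, SCity, Weight; row i has aⱼ where attribute j ∈ Parti, else bᵢⱼ.
Initial tableau (one row per fragment):
  row 1: a1 a2 b13 b14 b15 b16
  row 2: a1 a2 a3 a4 b25 a6
  row 3: b31 a2 b33 a4 a5 b36
Rows 1 and 2 agree on SuppID; apply SuppID→SCity and equate their SCity entries.
Rows 1 and 3 agree on SuppID; apply SuppID→SCity and equate their SCity entries.
Rows 2 and 3 agree on SName; apply SName→Weight and equate their Weight entries.
Rows 1 and 2 agree on PartNo; apply PartNo→SName and equate their SName entries.
Rows 1 and 2 agree on SName; apply SName→Weight and equate their Weight entries.
Row 2 is now all distinguished symbols — the join is lossless.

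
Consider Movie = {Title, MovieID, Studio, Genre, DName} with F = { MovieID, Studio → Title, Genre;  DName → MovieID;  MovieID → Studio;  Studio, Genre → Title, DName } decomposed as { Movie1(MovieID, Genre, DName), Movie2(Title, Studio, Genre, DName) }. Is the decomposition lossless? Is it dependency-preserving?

Lossless test: (Genre, DName)⁺ = {Title, MovieID, Studio, Genre, DName}, which contains all of one fragment — lossless.
Dependency preservation: MovieID, Studio → Title, Genre; MovieID → Studio are not contained in any single fragment, but the restricted closure of each left-hand side across the fragments still reaches the right-hand side; the remaining FDs each lie inside some fragment. All dependencies are preserved.

lossless and dependency-preserving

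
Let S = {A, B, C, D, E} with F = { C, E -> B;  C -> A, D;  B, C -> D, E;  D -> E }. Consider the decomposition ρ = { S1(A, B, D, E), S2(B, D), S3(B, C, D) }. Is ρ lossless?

No

Chase test. Columns are A, B, C, D, E; row i has aⱼ where attribute j ∈ Si, else bᵢⱼ.
Initial tableau (one row per fragment):
  row 1: a1 a2 b13 a4 a5
  row 2: b21 a2 b23 a4 b25
  row 3: b31 a2 a3 a4 b35
Rows 1 and 2 agree on D; apply D→E and equate their E entries.
Rows 1 and 3 agree on D; apply D→E and equate their E entries.
No row becomes fully distinguished — the join is lossy.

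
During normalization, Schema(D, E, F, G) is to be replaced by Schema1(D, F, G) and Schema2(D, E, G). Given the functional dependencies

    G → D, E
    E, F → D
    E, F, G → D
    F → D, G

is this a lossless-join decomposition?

Common attributes: Schema1 ∩ Schema2 = {D, G}.
Closure of {D, G}: G → D, E applies, adding E. So (D, G)⁺ = {D, E, G}.
This closure contains every attribute of Schema2, so Schema1 ∩ Schema2 → Schema2. The join is lossless.

Yes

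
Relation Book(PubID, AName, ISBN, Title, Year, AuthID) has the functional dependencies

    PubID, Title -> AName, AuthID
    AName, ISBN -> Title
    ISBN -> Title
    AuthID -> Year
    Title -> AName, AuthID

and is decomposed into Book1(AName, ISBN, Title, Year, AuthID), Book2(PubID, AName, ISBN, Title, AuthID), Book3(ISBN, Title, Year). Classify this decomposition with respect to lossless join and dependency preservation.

Lossless test (chase): Rows 1 and 2 agree on AuthID; apply AuthID→Year and equate their Year entries. Rows 1 and 3 agree on Title; apply Title→AName, AuthID and equate their AName, AuthID entries. Row 2 is now all distinguished symbols — the join is lossless.
Dependency preservation: every FD's attributes lie within a single fragment, so each can be enforced locally — preserved.

lossless and dependency-preserving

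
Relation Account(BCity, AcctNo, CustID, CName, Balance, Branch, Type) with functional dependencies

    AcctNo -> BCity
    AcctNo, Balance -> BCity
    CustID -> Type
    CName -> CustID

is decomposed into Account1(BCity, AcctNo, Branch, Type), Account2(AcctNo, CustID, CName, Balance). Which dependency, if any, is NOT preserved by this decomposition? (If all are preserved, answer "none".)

CustID -> Type

Check CustID → Type: no single fragment contains all of {CustID, Type}, and the restricted closure of {CustID} across the fragments never reaches {Type}.
AcctNo → BCity is preserved.
AcctNo, Balance → BCity is preserved.
CName → CustID is preserved.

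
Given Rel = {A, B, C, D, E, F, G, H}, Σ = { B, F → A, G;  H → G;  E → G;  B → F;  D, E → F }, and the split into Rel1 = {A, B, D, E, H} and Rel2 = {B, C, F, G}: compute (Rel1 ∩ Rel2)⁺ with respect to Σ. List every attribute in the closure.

Rel1 ∩ Rel2 = {B}.
B → F applies, adding F
B, F → A, G applies, adding A, G
Closure: {A, B, F, G}.

A, B, F, G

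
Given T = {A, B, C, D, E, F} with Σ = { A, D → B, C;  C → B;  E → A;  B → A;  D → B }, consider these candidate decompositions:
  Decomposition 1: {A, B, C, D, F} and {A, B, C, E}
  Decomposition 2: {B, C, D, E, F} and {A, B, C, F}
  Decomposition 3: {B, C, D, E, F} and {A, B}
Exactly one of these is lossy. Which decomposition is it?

Decomposition 1

Decomposition 1: common = {A, B, C}, closure = {A, B, C} → lossy.
Decomposition 2: common = {B, C, F}, closure = {A, B, C, F} → lossless.
Decomposition 3: common = {B}, closure = {A, B} → lossless.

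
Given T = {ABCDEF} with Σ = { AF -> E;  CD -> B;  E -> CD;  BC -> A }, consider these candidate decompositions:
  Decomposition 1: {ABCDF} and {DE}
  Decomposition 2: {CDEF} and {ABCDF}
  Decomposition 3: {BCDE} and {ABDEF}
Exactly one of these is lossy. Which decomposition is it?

Decomposition 1

Decomposition 1: common = {D}, closure = {D} → lossy.
Decomposition 2: common = {CDF}, closure = {ABCDEF} → lossless.
Decomposition 3: common = {BDE}, closure = {ABCDE} → lossless.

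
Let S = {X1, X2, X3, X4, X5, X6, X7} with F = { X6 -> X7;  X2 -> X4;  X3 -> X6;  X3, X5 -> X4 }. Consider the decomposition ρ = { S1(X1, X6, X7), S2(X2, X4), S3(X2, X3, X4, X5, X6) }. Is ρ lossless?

Chase test. Columns are X1, X2, X3, X4, X5, X6, X7; row i has aⱼ where attribute j ∈ Si, else bᵢⱼ.
Initial tableau (one row per fragment):
  row 1: a1 b12 b13 b14 b15 a6 a7
  row 2: b21 a2 b23 a4 b25 b26 b27
  row 3: b31 a2 a3 a4 a5 a6 b37
Rows 1 and 3 agree on X6; apply X6→X7 and equate their X7 entries.
No row becomes fully distinguished — the join is lossy.

No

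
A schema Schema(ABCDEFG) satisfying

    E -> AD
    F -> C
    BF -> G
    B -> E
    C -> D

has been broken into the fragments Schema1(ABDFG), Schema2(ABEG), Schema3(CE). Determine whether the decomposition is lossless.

Chase test. Columns are ABCDEFG; row i has aⱼ where attribute j ∈ Schemai, else bᵢⱼ.
Initial tableau (one row per fragment):
  row 1: a1 a2 b13 a4 b15 a6 a7
  row 2: a1 a2 b23 b24 a5 b26 a7
  row 3: b31 b32 a3 b34 a5 b36 b37
Rows 2 and 3 agree on E; apply E→AD and equate their AD entries.
Rows 1 and 2 agree on B; apply B→E and equate their E entries.
Rows 1 and 2 agree on E; apply E→AD and equate their AD entries.
No row becomes fully distinguished — the join is lossy.

No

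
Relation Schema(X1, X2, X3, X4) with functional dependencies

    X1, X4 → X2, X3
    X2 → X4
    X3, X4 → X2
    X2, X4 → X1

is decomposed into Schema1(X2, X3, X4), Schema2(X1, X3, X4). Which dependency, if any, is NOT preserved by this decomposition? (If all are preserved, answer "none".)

none

X1, X4 → X2, X3: restricted closure across fragments reaches X2, X3.
X2 → X4 lies within Schema1.
X3, X4 → X2 lies within Schema1.
X2, X4 → X1: restricted closure across fragments reaches X1.
Every dependency is enforceable on the fragments, so the decomposition is dependency-preserving.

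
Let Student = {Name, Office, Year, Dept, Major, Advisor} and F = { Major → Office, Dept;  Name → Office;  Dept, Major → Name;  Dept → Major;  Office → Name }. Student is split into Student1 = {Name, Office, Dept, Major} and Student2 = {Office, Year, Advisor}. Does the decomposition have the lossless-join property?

No

Common attributes: Student1 ∩ Student2 = {Office}.
Closure of {Office}: Office → Name applies, adding Name. So (Office)⁺ = {Name, Office}.
The closure contains neither all of Student1 = {Name, Office, Dept, Major} nor all of Student2 = {Office, Year, Advisor}, so the common attributes are not a superkey of either fragment. The join is lossy.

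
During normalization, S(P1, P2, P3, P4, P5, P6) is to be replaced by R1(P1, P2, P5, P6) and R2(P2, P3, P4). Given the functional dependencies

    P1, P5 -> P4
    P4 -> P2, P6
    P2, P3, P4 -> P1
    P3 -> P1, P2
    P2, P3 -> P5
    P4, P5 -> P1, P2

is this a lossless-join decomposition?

Common attributes: R1 ∩ R2 = {P2}.
No dependency enlarges {P2}, so (P2)⁺ = {P2}.
The closure contains neither all of R1 = {P1, P2, P5, P6} nor all of R2 = {P2, P3, P4}, so the common attributes are not a superkey of either fragment. The join is lossy.

No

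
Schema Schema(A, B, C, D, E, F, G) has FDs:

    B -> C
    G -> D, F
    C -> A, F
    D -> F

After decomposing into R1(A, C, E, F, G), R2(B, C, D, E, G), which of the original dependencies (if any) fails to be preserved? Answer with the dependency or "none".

D -> F

Check D → F: no single fragment contains all of {D, F}, and the restricted closure of {D} across the fragments never reaches {F}.
B → C is preserved.
G → D, F is preserved.
C → A, F is preserved.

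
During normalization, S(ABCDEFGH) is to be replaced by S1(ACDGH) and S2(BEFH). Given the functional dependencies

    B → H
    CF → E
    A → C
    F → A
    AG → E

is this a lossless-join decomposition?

No

Common attributes: S1 ∩ S2 = {H}.
No dependency enlarges {H}, so (H)⁺ = {H}.
The closure contains neither all of S1 = {ACDGH} nor all of S2 = {BEFH}, so the common attributes are not a superkey of either fragment. The join is lossy.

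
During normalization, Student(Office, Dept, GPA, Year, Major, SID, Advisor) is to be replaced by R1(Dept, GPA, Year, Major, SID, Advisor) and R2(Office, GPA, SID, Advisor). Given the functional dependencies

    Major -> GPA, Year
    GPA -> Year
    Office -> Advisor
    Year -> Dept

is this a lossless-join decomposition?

Common attributes: R1 ∩ R2 = {GPA, SID, Advisor}.
Closure of {GPA, SID, Advisor}: GPA → Year applies, adding Year; Year → Dept applies, adding Dept. So (GPA, SID, Advisor)⁺ = {Dept, GPA, Year, SID, Advisor}.
The closure contains neither all of R1 = {Dept, GPA, Year, Major, SID, Advisor} nor all of R2 = {Office, GPA, SID, Advisor}, so the common attributes are not a superkey of either fragment. The join is lossy.

No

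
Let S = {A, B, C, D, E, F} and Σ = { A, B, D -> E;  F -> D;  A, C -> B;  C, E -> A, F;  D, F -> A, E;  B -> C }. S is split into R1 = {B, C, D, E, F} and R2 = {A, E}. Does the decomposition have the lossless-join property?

Common attributes: R1 ∩ R2 = {E}.
No dependency enlarges {E}, so (E)⁺ = {E}.
The closure contains neither all of R1 = {B, C, D, E, F} nor all of R2 = {A, E}, so the common attributes are not a superkey of either fragment. The join is lossy.

No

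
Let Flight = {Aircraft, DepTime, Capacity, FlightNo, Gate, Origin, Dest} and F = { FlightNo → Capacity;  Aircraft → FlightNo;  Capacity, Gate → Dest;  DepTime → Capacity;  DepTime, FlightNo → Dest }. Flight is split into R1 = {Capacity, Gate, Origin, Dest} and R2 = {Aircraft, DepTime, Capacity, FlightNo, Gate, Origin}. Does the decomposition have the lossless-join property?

Yes

Common attributes: R1 ∩ R2 = {Capacity, Gate, Origin}.
Closure of {Capacity, Gate, Origin}: Capacity, Gate → Dest applies, adding Dest. So (Capacity, Gate, Origin)⁺ = {Capacity, Gate, Origin, Dest}.
This closure contains every attribute of R1, so R1 ∩ R2 → R1. The join is lossless.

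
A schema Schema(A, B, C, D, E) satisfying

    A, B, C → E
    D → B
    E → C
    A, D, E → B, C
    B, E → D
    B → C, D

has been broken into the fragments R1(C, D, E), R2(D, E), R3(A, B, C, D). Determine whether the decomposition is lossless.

Chase test. Columns are A, B, C, D, E; row i has aⱼ where attribute j ∈ Ri, else bᵢⱼ.
Initial tableau (one row per fragment):
  row 1: b11 b12 a3 a4 a5
  row 2: b21 b22 b23 a4 a5
  row 3: a1 a2 a3 a4 b35
Rows 1 and 2 agree on D; apply D→B and equate their B entries.
Rows 1 and 3 agree on D; apply D→B and equate their B entries.
Rows 1 and 2 agree on E; apply E→C and equate their C entries.
No row becomes fully distinguished — the join is lossy.

No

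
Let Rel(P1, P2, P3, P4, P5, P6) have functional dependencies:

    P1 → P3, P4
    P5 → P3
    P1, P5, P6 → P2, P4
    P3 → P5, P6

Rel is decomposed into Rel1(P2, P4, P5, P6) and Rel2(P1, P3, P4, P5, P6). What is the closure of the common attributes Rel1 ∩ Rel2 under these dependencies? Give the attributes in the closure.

P3, P4, P5, P6

Rel1 ∩ Rel2 = {P4, P5, P6}.
P5 → P3 applies, adding P3
Closure: {P3, P4, P5, P6}.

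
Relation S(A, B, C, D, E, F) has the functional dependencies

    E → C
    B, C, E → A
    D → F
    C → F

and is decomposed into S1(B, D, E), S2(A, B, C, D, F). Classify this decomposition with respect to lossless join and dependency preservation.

lossy and not dependency-preserving

Lossless test: (B, D)⁺ = {B, D, F}, which is a superkey of neither fragment — lossy.
Dependency preservation: the restricted closure of {E} across the fragments never reaches {C}, so E → C cannot be enforced without a join — not preserved.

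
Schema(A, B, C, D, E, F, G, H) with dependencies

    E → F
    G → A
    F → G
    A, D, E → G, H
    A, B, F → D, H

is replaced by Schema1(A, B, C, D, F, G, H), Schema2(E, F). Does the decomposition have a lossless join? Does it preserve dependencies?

Lossless test: (F)⁺ = {A, F, G}, which is a superkey of neither fragment — lossy.
Dependency preservation: the restricted closure of {A, D, E} across the fragments never reaches {G, H}, so A, D, E → G, H cannot be enforced without a join — not preserved.

lossy and not dependency-preserving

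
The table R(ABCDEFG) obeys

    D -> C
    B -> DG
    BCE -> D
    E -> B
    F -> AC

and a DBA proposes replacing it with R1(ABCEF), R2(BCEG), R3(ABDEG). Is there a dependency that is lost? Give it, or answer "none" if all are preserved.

Check D → C: no single fragment contains all of {CD}, and the restricted closure of {D} across the fragments never reaches {C}.
B → DG is preserved.
BCE → D is preserved.
E → B is preserved.
F → AC is preserved.

D -> C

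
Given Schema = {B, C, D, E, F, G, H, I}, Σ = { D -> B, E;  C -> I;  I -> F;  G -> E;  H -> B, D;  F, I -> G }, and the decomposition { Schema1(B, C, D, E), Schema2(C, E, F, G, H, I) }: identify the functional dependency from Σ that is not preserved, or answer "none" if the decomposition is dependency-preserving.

H -> B, D

Check H → B, D: no single fragment contains all of {B, D, H}, and the restricted closure of {H} across the fragments never reaches {B, D}.
D → B, E is preserved.
C → I is preserved.
I → F is preserved.
G → E is preserved.
F, I → G is preserved.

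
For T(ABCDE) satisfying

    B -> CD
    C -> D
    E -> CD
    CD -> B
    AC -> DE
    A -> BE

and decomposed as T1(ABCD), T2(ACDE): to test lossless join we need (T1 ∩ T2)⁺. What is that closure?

T1 ∩ T2 = {ACD}.
CD → B applies, adding B
AC → DE applies, adding E
Closure: {ABCDE}.

ABCDE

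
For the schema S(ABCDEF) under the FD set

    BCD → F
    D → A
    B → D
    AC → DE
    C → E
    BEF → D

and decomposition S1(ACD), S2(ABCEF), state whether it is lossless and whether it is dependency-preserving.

Lossless test: (AC)⁺ = {ACDE}, which contains all of one fragment — lossless.
Dependency preservation: the restricted closure of {B} across the fragments never reaches {D}, so B → D cannot be enforced without a join — not preserved.

lossless but not dependency-preserving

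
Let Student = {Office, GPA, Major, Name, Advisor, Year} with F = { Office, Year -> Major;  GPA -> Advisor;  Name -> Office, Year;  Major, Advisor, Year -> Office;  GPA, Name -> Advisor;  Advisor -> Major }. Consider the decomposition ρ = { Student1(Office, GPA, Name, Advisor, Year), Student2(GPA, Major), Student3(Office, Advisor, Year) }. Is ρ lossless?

Chase test. Columns are Office, GPA, Major, Name, Advisor, Year; row i has aⱼ where attribute j ∈ Studenti, else bᵢⱼ.
Initial tableau (one row per fragment):
  row 1: a1 a2 b13 a4 a5 a6
  row 2: b21 a2 a3 b24 b25 b26
  row 3: a1 b32 b33 b34 a5 a6
Rows 1 and 3 agree on Office, Year; apply Office, Year→Major and equate their Major entries.
Rows 1 and 2 agree on GPA; apply GPA→Advisor and equate their Advisor entries.
Rows 1 and 2 agree on Advisor; apply Advisor→Major and equate their Major entries.
Row 1 is now all distinguished symbols — the join is lossless.

Yes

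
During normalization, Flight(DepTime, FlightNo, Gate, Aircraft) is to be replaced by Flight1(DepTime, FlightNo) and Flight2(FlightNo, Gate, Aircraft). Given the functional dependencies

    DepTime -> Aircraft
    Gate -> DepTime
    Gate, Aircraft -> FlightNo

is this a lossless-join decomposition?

No

Common attributes: Flight1 ∩ Flight2 = {FlightNo}.
No dependency enlarges {FlightNo}, so (FlightNo)⁺ = {FlightNo}.
The closure contains neither all of Flight1 = {DepTime, FlightNo} nor all of Flight2 = {FlightNo, Gate, Aircraft}, so the common attributes are not a superkey of either fragment. The join is lossy.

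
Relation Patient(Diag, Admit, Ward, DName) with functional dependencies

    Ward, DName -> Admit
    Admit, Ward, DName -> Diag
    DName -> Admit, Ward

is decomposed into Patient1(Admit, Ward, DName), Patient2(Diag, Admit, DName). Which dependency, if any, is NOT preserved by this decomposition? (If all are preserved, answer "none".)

Ward, DName → Admit lies within Patient1.
Admit, Ward, DName → Diag: restricted closure across fragments reaches Diag.
DName → Admit, Ward lies within Patient1.
Every dependency is enforceable on the fragments, so the decomposition is dependency-preserving.

none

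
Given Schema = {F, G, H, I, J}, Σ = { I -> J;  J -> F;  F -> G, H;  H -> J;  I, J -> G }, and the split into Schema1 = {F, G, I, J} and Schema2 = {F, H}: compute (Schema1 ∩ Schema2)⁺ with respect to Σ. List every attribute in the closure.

Schema1 ∩ Schema2 = {F}.
F → G, H applies, adding G, H
H → J applies, adding J
Closure: {F, G, H, J}.

F, G, H, J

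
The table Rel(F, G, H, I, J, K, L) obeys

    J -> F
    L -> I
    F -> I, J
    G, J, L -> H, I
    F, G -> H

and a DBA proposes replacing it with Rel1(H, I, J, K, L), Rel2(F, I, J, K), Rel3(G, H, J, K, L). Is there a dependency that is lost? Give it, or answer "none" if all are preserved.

none

J → F lies within Rel2.
L → I lies within Rel1.
F → I, J lies within Rel2.
G, J, L → H, I: restricted closure across fragments reaches H, I.
F, G → H: restricted closure across fragments reaches H.
Every dependency is enforceable on the fragments, so the decomposition is dependency-preserving.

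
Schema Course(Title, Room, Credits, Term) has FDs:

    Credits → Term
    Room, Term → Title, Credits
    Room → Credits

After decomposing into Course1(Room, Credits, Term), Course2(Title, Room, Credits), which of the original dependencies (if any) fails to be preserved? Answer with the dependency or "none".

none

Credits → Term lies within Course1.
Room, Term → Title, Credits: restricted closure across fragments reaches Title, Credits.
Room → Credits lies within Course1.
Every dependency is enforceable on the fragments, so the decomposition is dependency-preserving.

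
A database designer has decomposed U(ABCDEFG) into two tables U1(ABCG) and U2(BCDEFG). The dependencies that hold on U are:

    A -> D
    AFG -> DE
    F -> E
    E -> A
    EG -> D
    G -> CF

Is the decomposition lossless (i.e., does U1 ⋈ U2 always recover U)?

Yes

Common attributes: U1 ∩ U2 = {BCG}.
Closure of {BCG}: G → CF applies, adding F; F → E applies, adding E; E → A applies, adding A; EG → D applies, adding D. So (BCG)⁺ = {ABCDEFG}.
This closure contains every attribute of U1, so U1 ∩ U2 → U1. The join is lossless.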